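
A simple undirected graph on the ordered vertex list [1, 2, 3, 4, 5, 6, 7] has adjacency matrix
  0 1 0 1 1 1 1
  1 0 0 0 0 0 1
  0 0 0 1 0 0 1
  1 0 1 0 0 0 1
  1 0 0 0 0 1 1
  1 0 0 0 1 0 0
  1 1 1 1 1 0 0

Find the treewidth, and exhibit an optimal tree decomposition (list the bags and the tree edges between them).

Treewidth 2.
One such decomposition:
Bags: B1 = {3, 4, 7}  B2 = {1, 4, 7}  B3 = {1, 5, 7}  B4 = {1, 5, 6}  B5 = {1, 2, 7}
Tree: B1–B2, B2–B3, B3–B4, B3–B5

Every bag has size at most 3, so the width is 3 − 1 = 2 and tw(G) ≤ 2. Conversely, {1, 5, 6} is a clique of size 3, and the vertices of any clique must share a bag in every tree decomposition; so some bag has ≥ 3 vertices and tw(G) ≥ 2. Therefore the treewidth is 2.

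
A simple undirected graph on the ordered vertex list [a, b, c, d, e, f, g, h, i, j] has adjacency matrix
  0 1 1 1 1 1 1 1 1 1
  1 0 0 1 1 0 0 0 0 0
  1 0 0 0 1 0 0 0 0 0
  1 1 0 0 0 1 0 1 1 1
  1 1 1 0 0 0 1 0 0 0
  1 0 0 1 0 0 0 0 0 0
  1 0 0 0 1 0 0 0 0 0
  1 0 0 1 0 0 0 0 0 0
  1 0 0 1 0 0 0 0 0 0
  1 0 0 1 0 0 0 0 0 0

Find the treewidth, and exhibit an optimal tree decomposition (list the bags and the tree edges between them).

Each bag holds 3 vertices, so the decomposition has width 2, which upper-bounds the treewidth. For the lower bound, the 3 vertices {a, d, f} are pairwise adjacent, and any tree decomposition puts a clique entirely inside one bag — forcing width ≥ 2. Therefore the treewidth is 2.

Treewidth 2.
Bags: B1 = {a, b, e}  B2 = {a, b, d}  B3 = {a, c, e}  B4 = {a, d, f}  B5 = {a, d, j}  B6 = {a, d, h}  B7 = {a, e, g}  B8 = {a, d, i}
Tree: B1–B2, B1–B3, B2–B4, B2–B5, B4–B6, B3–B7, B5–B8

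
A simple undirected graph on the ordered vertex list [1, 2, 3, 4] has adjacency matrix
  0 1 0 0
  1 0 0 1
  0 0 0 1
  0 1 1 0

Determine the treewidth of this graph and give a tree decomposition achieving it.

The largest bag has 2 vertices, giving width 1; this decomposition certifies tw(G) ≤ 1. Any graph with an edge has treewidth ≥ 1, and G has the edge 1–2. Combining the bounds, tw(G) = 1.

Treewidth 1.
One such decomposition:
Bags: B1 = {1, 2}  B2 = {2, 4}  B3 = {3, 4}
Tree: B1–B2, B2–B3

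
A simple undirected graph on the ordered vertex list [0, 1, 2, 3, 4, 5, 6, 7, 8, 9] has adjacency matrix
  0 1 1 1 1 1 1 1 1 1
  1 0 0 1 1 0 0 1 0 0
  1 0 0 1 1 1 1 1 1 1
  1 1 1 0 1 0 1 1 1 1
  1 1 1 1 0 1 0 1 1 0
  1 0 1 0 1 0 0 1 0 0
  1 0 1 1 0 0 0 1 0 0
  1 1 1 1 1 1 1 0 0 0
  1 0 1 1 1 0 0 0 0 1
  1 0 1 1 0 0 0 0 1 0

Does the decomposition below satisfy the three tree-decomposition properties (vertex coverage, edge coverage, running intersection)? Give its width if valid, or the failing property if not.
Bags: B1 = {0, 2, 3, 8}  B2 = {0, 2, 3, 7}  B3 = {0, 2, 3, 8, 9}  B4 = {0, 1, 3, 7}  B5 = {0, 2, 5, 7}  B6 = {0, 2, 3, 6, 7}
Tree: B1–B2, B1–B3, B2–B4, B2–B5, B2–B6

No — vertex 4 appears in no bag.

A tree decomposition must satisfy three properties: every vertex lies in some bag; for every edge, both endpoints lie together in some bag; and for every vertex, the bags containing it form a connected subtree. Here vertex 4 appears in no bag, so the decomposition is invalid.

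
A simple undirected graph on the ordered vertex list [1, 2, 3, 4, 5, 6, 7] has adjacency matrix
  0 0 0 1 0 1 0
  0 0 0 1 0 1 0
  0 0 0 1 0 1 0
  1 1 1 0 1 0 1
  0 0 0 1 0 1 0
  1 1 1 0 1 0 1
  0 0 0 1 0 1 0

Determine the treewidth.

2

A width-2 tree decomposition is:
Bags: B1 = {4, 6, 7}  B2 = {2, 4, 6}  B3 = {4, 5, 6}  B4 = {3, 4, 6}  B5 = {1, 4, 6}
Tree: B1–B2, B2–B3, B3–B4, B4–B5
Every bag has size at most 3, so the width is 3 − 1 = 2 and tw(G) ≤ 2. Since 4–7–6–2–4 is a cycle in G, G is not acyclic. Forests are exactly the graphs of treewidth ≤ 1, so tw(G) ≥ 2. Hence tw(G) = 2 exactly.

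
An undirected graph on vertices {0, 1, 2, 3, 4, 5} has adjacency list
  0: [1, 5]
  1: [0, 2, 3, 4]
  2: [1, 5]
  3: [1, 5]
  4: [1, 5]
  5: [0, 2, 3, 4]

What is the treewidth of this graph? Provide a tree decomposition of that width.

Treewidth 2.
One such decomposition:
Bags: B1 = {1, 4, 5}  B2 = {1, 3, 5}  B3 = {0, 1, 5}  B4 = {1, 2, 5}
Tree: B1–B2, B2–B3, B3–B4

Each bag holds 3 vertices, so the decomposition has width 2, which upper-bounds the treewidth. The edges 5–4–1–3–5 form a cycle, so G is not a tree and its treewidth is at least 2. Therefore the treewidth is 2.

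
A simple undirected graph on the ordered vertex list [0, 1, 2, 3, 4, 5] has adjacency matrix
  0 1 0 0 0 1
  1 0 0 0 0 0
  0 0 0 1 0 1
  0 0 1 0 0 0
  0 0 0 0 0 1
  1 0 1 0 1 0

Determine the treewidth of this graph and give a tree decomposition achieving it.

The largest bag has 2 vertices, giving width 1; this decomposition certifies tw(G) ≤ 1. Any graph with an edge has treewidth ≥ 1, and G has the edge 4–5. Therefore the treewidth is 1.

Treewidth 1.
Bags: B1 = {4, 5}  B2 = {0, 5}  B3 = {2, 5}  B4 = {2, 3}  B5 = {0, 1}
Tree: B1–B2, B2–B3, B3–B4, B2–B5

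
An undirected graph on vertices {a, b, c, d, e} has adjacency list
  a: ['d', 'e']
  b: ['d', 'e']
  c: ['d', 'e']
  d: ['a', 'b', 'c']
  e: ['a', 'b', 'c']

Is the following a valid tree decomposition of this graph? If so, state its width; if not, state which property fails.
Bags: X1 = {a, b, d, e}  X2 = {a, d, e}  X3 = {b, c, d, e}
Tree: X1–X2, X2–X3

No — bags containing vertex b are not connected in the tree.

A tree decomposition must satisfy three properties: every vertex lies in some bag; for every edge, both endpoints lie together in some bag; and for every vertex, the bags containing it form a connected subtree. Here bags containing vertex b are not connected in the tree, so the decomposition is invalid.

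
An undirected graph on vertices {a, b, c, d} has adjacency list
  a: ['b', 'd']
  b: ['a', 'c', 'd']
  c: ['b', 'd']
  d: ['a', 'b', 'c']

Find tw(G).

A width-2 tree decomposition is:
Bags: B1 = {b, c, d}  B2 = {a, b, d}
Tree: B1–B2
The largest bag has 3 vertices, giving width 2; this decomposition certifies tw(G) ≤ 2. For the lower bound, the 3 vertices {b, c, d} are pairwise adjacent, and any tree decomposition puts a clique entirely inside one bag — forcing width ≥ 2. Therefore the treewidth is 2.

2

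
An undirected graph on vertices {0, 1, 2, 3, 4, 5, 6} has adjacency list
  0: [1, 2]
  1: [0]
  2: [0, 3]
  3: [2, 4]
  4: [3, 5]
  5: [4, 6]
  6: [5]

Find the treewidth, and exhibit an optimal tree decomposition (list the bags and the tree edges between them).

The largest bag has 2 vertices, giving width 1; this decomposition certifies tw(G) ≤ 1. Any graph with an edge has treewidth ≥ 1, and G has the edge 1–0. Therefore the treewidth is 1.

Treewidth 1.
One optimal decomposition is:
Bags: B1 = {0, 1}  B2 = {0, 2}  B3 = {2, 3}  B4 = {3, 4}  B5 = {4, 5}  B6 = {5, 6}
Tree: B1–B2, B2–B3, B3–B4, B4–B5, B5–B6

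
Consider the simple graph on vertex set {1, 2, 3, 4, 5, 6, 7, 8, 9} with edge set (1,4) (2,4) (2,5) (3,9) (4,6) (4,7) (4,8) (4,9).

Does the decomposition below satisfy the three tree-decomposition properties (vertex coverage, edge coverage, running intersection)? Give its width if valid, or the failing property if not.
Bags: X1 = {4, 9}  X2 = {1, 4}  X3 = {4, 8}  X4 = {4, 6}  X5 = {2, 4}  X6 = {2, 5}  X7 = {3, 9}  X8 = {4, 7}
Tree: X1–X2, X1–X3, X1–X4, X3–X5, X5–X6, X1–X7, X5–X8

Vertex coverage: the bags together contain {1, 2, 3, 4, 5, 6, 7, 8, 9}, the full vertex set. Edge coverage: each edge of G has both endpoints in at least one bag. Running intersection: for every vertex, the bags containing it form a connected subtree. All three properties hold, so this is a valid tree decomposition of width max|bag| − 1 = 1, and hence tw(G) ≤ 1.

Yes; width 1.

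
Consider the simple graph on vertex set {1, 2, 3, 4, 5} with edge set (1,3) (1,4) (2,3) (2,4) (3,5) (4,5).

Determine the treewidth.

A width-2 tree decomposition is:
Bags: B1 = {2, 3, 4}  B2 = {1, 3, 4}  B3 = {3, 4, 5}
Tree: B1–B2, B2–B3
Every bag has size at most 3, so the width is 3 − 1 = 2 and tw(G) ≤ 2. Since 3–2–4–1–3 is a cycle in G, G is not acyclic. Forests are exactly the graphs of treewidth ≤ 1, so tw(G) ≥ 2. Combining the bounds, tw(G) = 2.

2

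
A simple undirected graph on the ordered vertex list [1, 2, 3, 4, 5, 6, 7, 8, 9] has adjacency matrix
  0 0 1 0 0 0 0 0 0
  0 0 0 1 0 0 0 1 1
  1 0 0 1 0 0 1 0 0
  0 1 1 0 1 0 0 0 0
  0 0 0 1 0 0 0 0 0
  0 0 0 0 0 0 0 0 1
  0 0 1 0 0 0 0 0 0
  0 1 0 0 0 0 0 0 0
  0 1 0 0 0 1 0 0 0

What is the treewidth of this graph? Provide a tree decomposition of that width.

The largest bag has 2 vertices, giving width 1; this decomposition certifies tw(G) ≤ 1. G has an edge, so its treewidth is at least 1. The upper and lower bounds meet at 1, so that is the treewidth.

Treewidth 1.
Bags: B1 = {1, 3}  B2 = {3, 4}  B3 = {2, 4}  B4 = {3, 7}  B5 = {2, 9}  B6 = {6, 9}  B7 = {2, 8}  B8 = {4, 5}
Tree: B1–B2, B2–B3, B1–B4, B3–B5, B5–B6, B3–B7, B3–B8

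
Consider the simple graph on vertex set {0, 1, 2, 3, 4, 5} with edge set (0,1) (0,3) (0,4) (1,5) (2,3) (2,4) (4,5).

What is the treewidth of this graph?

A width-2 tree decomposition is:
Bags: B1 = {0, 2, 3}  B2 = {0, 2, 4}  B3 = {0, 1, 4}  B4 = {1, 4, 5}
Tree: B1–B2, B2–B3, B3–B4
Each bag holds 3 vertices, so the decomposition has width 2, which upper-bounds the treewidth. The edges 3–2–4–0–3 form a cycle, so G is not a tree and its treewidth is at least 2. Combining the bounds, tw(G) = 2.

2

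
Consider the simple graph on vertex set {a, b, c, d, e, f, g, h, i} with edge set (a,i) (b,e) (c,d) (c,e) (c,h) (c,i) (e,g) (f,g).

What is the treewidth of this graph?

A width-1 tree decomposition is:
Bags: B1 = {c, i}  B2 = {c, e}  B3 = {b, e}  B4 = {e, g}  B5 = {a, i}  B6 = {c, d}  B7 = {f, g}  B8 = {c, h}
Tree: B1–B2, B2–B3, B2–B4, B1–B5, B2–B6, B4–B7, B6–B8
Every bag has size at most 2, so the width is 2 − 1 = 1 and tw(G) ≤ 1. G has an edge, so its treewidth is at least 1. Therefore the treewidth is 1.

1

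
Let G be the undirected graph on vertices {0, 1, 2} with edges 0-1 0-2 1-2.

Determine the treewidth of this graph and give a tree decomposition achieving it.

Treewidth 2.
One such decomposition:
Bags: B1 = {0, 1, 2}
Tree: (single bag)

A single bag containing all 3 vertices is trivially a valid decomposition of width 2. For the lower bound, the 3 vertices {0, 1, 2} are pairwise adjacent, and any tree decomposition puts a clique entirely inside one bag — forcing width ≥ 2. Hence tw(G) = 2 exactly.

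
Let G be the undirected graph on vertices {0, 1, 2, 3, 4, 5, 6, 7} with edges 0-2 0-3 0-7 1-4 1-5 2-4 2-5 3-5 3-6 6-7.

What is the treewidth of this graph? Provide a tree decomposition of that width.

Treewidth 2.
One optimal decomposition is:
Bags: B1 = {0, 6, 7}  B2 = {0, 3, 6}  B3 = {0, 2, 3}  B4 = {2, 3, 5}  B5 = {2, 4, 5}  B6 = {1, 4, 5}
Tree: B1–B2, B2–B3, B3–B4, B4–B5, B5–B6

The largest bag has 3 vertices, giving width 2; this decomposition certifies tw(G) ≤ 2. Since 7–6–3–0–7 is a cycle in G, G is not acyclic. Forests are exactly the graphs of treewidth ≤ 1, so tw(G) ≥ 2. Hence tw(G) = 2 exactly.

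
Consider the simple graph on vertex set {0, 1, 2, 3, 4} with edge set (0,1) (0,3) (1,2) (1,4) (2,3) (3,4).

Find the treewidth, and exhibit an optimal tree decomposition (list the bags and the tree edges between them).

Treewidth 2.
One optimal decomposition is:
Bags: B1 = {0, 1, 3}  B2 = {1, 3, 4}  B3 = {1, 2, 3}
Tree: B1–B2, B2–B3

Each bag holds 3 vertices, so the decomposition has width 2, which upper-bounds the treewidth. The edges 0–1–4–3–0 form a cycle, so G is not a tree and its treewidth is at least 2. Hence tw(G) = 2 exactly.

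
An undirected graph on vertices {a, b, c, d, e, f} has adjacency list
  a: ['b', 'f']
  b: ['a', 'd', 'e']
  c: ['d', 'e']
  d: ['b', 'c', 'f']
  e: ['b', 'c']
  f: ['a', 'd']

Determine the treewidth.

2

A width-2 tree decomposition is:
Bags: B1 = {a, d, f}  B2 = {a, b, d}  B3 = {b, c, d}  B4 = {b, c, e}
Tree: B1–B2, B2–B3, B3–B4
Each bag holds 3 vertices, so the decomposition has width 2, which upper-bounds the treewidth. The edges f–a–b–d–f form a cycle, so G is not a tree and its treewidth is at least 2. Combining the bounds, tw(G) = 2.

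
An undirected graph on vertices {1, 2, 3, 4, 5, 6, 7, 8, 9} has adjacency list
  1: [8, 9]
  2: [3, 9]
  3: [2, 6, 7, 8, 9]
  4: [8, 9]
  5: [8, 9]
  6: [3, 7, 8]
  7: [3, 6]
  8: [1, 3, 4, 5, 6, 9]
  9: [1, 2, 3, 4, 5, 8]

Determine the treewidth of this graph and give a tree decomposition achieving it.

Treewidth 2.
Bags: B1 = {3, 6, 8}  B2 = {3, 6, 7}  B3 = {3, 8, 9}  B4 = {4, 8, 9}  B5 = {2, 3, 9}  B6 = {1, 8, 9}  B7 = {5, 8, 9}
Tree: B1–B2, B1–B3, B3–B4, B3–B5, B3–B6, B6–B7

The largest bag has 3 vertices, giving width 2; this decomposition certifies tw(G) ≤ 2. On the other hand G contains the 3-clique {1, 8, 9}. A clique must lie in a single bag of any decomposition, so no decomposition can have width below 2. The upper and lower bounds meet at 2, so that is the treewidth.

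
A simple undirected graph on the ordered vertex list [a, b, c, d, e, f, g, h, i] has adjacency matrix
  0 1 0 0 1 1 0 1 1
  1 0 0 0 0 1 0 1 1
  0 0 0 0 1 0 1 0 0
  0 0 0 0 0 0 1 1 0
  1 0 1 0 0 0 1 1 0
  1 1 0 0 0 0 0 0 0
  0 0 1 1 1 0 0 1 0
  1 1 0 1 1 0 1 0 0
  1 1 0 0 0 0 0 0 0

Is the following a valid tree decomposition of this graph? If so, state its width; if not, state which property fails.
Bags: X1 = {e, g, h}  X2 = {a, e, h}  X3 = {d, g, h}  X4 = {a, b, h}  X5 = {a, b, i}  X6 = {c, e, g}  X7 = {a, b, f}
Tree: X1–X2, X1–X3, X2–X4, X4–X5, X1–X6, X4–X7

Yes; width 2.

Every vertex of G appears in some bag (union = {a, b, c, d, e, f, g, h, i}); every edge is covered by a bag; and for each vertex v the set of bags containing v is connected in the bag tree. The decomposition is therefore valid. The largest bag has 3 vertices, so the width is 2.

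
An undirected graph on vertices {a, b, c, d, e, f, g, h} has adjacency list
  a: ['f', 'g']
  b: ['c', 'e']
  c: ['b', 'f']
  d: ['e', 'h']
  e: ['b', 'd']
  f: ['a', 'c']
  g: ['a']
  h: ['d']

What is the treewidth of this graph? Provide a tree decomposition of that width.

Treewidth 1.
One optimal decomposition is:
Bags: B1 = {a, g}  B2 = {a, f}  B3 = {c, f}  B4 = {b, c}  B5 = {b, e}  B6 = {d, e}  B7 = {d, h}
Tree: B1–B2, B2–B3, B3–B4, B4–B5, B5–B6, B6–B7

Every bag has size at most 2, so the width is 2 − 1 = 1 and tw(G) ≤ 1. Any graph with an edge has treewidth ≥ 1, and G has the edge g–a. The upper and lower bounds meet at 1, so that is the treewidth.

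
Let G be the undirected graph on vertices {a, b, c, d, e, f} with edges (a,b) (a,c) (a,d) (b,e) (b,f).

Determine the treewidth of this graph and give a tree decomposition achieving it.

Every bag has size at most 2, so the width is 2 − 1 = 1 and tw(G) ≤ 1. G has an edge, so its treewidth is at least 1. Combining the bounds, tw(G) = 1.

Treewidth 1.
Bags: B1 = {a, b}  B2 = {a, c}  B3 = {b, f}  B4 = {a, d}  B5 = {b, e}
Tree: B1–B2, B1–B3, B1–B4, B3–B5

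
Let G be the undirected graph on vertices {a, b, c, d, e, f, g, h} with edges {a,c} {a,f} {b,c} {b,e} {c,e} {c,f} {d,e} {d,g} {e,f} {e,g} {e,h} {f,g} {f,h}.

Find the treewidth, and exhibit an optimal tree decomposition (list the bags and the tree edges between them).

Treewidth 2.
One optimal decomposition is:
Bags: B1 = {c, e, f}  B2 = {b, c, e}  B3 = {a, c, f}  B4 = {e, f, h}  B5 = {e, f, g}  B6 = {d, e, g}
Tree: B1–B2, B1–B3, B1–B4, B4–B5, B5–B6

Every bag has size at most 3, so the width is 3 − 1 = 2 and tw(G) ≤ 2. For the lower bound, the 3 vertices {d, e, g} are pairwise adjacent, and any tree decomposition puts a clique entirely inside one bag — forcing width ≥ 2. The upper and lower bounds meet at 2, so that is the treewidth.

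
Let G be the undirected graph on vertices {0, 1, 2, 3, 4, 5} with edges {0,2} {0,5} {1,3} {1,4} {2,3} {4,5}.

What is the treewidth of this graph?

A width-2 tree decomposition is:
Bags: B1 = {1, 4, 5}  B2 = {1, 3, 5}  B3 = {2, 3, 5}  B4 = {0, 2, 5}
Tree: B1–B2, B2–B3, B3–B4
Every bag has size at most 3, so the width is 3 − 1 = 2 and tw(G) ≤ 2. For the lower bound, G contains the cycle 5–4–1–3–2–0–5, so G is not a forest; only forests have treewidth ≤ 1, hence tw(G) ≥ 2. Hence tw(G) = 2 exactly.

2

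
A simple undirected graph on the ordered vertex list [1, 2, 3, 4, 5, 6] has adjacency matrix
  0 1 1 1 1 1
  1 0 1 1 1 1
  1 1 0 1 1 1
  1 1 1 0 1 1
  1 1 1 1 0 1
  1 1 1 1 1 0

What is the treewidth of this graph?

5

A width-5 tree decomposition is:
Bags: B1 = {1, 2, 3, 4, 5, 6}
Tree: (single bag)
With just one bag of size 6, the width is 6 − 1 = 5, so tw(G) ≤ 5. For the lower bound, the 6 vertices {1, 2, 3, 4, 5, 6} are pairwise adjacent, and any tree decomposition puts a clique entirely inside one bag — forcing width ≥ 5. Combining the bounds, tw(G) = 5.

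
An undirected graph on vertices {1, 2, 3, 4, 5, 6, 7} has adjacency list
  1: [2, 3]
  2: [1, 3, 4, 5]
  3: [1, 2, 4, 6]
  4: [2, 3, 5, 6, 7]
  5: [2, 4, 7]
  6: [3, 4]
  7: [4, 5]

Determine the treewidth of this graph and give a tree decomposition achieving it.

The largest bag has 3 vertices, giving width 2; this decomposition certifies tw(G) ≤ 2. For the lower bound, the 3 vertices {1, 2, 3} are pairwise adjacent, and any tree decomposition puts a clique entirely inside one bag — forcing width ≥ 2. The upper and lower bounds meet at 2, so that is the treewidth.

Treewidth 2.
One such decomposition:
Bags: B1 = {4, 5, 7}  B2 = {2, 4, 5}  B3 = {2, 3, 4}  B4 = {1, 2, 3}  B5 = {3, 4, 6}
Tree: B1–B2, B2–B3, B3–B4, B3–B5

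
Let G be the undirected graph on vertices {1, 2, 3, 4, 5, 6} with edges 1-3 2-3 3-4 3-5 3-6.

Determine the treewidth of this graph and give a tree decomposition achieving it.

Every bag has size at most 2, so the width is 2 − 1 = 1 and tw(G) ≤ 1. Since G has at least one edge (e.g. 3–4), it is not an edgeless graph, so tw(G) ≥ 1. Therefore the treewidth is 1.

Treewidth 1.
One such decomposition:
Bags: B1 = {3, 4}  B2 = {2, 3}  B3 = {1, 3}  B4 = {3, 5}  B5 = {3, 6}
Tree: B1–B2, B2–B3, B1–B4, B3–B5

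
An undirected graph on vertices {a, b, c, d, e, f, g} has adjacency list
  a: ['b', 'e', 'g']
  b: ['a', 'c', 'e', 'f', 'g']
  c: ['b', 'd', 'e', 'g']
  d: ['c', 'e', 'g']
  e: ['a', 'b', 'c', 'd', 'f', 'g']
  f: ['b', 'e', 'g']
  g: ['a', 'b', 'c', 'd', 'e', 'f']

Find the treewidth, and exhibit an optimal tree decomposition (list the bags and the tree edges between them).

Every bag has size at most 4, so the width is 4 − 1 = 3 and tw(G) ≤ 3. Conversely, {c, d, e, g} is a clique of size 4, and the vertices of any clique must share a bag in every tree decomposition; so some bag has ≥ 4 vertices and tw(G) ≥ 3. The upper and lower bounds meet at 3, so that is the treewidth.

Treewidth 3.
Bags: B1 = {b, c, e, g}  B2 = {b, e, f, g}  B3 = {a, b, e, g}  B4 = {c, d, e, g}
Tree: B1–B2, B2–B3, B1–B4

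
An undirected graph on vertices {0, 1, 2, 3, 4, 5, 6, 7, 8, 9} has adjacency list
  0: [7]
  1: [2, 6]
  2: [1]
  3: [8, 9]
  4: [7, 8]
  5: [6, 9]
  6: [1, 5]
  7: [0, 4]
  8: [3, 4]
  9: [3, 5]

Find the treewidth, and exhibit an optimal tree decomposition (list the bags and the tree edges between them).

The largest bag has 2 vertices, giving width 1; this decomposition certifies tw(G) ≤ 1. Any graph with an edge has treewidth ≥ 1, and G has the edge 2–1. Combining the bounds, tw(G) = 1.

Treewidth 1.
Bags: B1 = {1, 2}  B2 = {1, 6}  B3 = {5, 6}  B4 = {5, 9}  B5 = {3, 9}  B6 = {3, 8}  B7 = {4, 8}  B8 = {4, 7}  B9 = {0, 7}
Tree: B1–B2, B2–B3, B3–B4, B4–B5, B5–B6, B6–B7, B7–B8, B8–B9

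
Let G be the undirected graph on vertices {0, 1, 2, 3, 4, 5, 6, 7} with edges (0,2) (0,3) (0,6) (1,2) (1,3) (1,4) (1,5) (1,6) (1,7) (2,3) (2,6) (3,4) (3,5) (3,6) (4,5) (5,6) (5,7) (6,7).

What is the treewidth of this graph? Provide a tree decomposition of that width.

The largest bag has 4 vertices, giving width 3; this decomposition certifies tw(G) ≤ 3. Conversely, {0, 2, 3, 6} is a clique of size 4, and the vertices of any clique must share a bag in every tree decomposition; so some bag has ≥ 4 vertices and tw(G) ≥ 3. Hence tw(G) = 3 exactly.

Treewidth 3.
One such decomposition:
Bags: B1 = {1, 3, 4, 5}  B2 = {1, 3, 5, 6}  B3 = {1, 2, 3, 6}  B4 = {0, 2, 3, 6}  B5 = {1, 5, 6, 7}
Tree: B1–B2, B2–B3, B3–B4, B2–B5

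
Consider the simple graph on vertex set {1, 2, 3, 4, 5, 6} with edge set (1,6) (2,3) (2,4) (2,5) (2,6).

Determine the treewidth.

1

A width-1 tree decomposition is:
Bags: B1 = {1, 6}  B2 = {2, 6}  B3 = {2, 3}  B4 = {2, 4}  B5 = {2, 5}
Tree: B1–B2, B2–B3, B2–B4, B3–B5
Each bag holds 2 vertices, so the decomposition has width 1, which upper-bounds the treewidth. G has an edge, so its treewidth is at least 1. Therefore the treewidth is 1.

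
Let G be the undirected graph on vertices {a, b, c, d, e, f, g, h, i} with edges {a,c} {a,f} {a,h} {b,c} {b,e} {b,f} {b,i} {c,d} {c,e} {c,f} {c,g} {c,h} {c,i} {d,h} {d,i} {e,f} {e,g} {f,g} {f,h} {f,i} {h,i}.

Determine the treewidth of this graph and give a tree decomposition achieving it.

The largest bag has 4 vertices, giving width 3; this decomposition certifies tw(G) ≤ 3. Conversely, {c, d, h, i} is a clique of size 4, and the vertices of any clique must share a bag in every tree decomposition; so some bag has ≥ 4 vertices and tw(G) ≥ 3. Hence tw(G) = 3 exactly.

Treewidth 3.
One optimal decomposition is:
Bags: B1 = {c, f, h, i}  B2 = {b, c, f, i}  B3 = {a, c, f, h}  B4 = {b, c, e, f}  B5 = {c, d, h, i}  B6 = {c, e, f, g}
Tree: B1–B2, B1–B3, B2–B4, B1–B5, B4–B6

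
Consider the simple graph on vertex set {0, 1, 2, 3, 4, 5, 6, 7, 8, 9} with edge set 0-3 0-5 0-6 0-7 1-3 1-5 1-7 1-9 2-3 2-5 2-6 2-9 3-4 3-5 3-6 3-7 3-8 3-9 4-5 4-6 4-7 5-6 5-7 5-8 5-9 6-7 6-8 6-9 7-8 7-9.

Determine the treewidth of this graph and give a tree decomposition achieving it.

Treewidth 4.
Bags: B1 = {3, 4, 5, 6, 7}  B2 = {3, 5, 6, 7, 8}  B3 = {3, 5, 6, 7, 9}  B4 = {1, 3, 5, 7, 9}  B5 = {2, 3, 5, 6, 9}  B6 = {0, 3, 5, 6, 7}
Tree: B1–B2, B2–B3, B3–B4, B3–B5, B1–B6

The largest bag has 5 vertices, giving width 4; this decomposition certifies tw(G) ≤ 4. For the lower bound, the 5 vertices {1, 3, 5, 7, 9} are pairwise adjacent, and any tree decomposition puts a clique entirely inside one bag — forcing width ≥ 4. The upper and lower bounds meet at 4, so that is the treewidth.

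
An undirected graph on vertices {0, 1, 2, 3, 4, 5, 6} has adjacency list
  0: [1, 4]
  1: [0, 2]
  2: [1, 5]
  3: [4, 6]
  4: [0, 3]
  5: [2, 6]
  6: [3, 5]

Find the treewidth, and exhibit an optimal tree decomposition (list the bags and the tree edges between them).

Treewidth 2.
One optimal decomposition is:
Bags: B1 = {3, 5, 6}  B2 = {3, 4, 5}  B3 = {0, 4, 5}  B4 = {0, 1, 5}  B5 = {1, 2, 5}
Tree: B1–B2, B2–B3, B3–B4, B4–B5

Every bag has size at most 3, so the width is 3 − 1 = 2 and tw(G) ≤ 2. The edges 5–6–3–4–0–1–2–5 form a cycle, so G is not a tree and its treewidth is at least 2. Combining the bounds, tw(G) = 2.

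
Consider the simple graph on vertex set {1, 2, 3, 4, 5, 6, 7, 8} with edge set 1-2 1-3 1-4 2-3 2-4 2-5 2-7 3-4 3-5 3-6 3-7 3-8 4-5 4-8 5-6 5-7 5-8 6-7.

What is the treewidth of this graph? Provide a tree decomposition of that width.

Every bag has size at most 4, so the width is 4 − 1 = 3 and tw(G) ≤ 3. On the other hand G contains the 4-clique {1, 2, 3, 4}. A clique must lie in a single bag of any decomposition, so no decomposition can have width below 3. Combining the bounds, tw(G) = 3.

Treewidth 3.
One optimal decomposition is:
Bags: B1 = {2, 3, 5, 7}  B2 = {2, 3, 4, 5}  B3 = {3, 4, 5, 8}  B4 = {3, 5, 6, 7}  B5 = {1, 2, 3, 4}
Tree: B1–B2, B2–B3, B1–B4, B2–B5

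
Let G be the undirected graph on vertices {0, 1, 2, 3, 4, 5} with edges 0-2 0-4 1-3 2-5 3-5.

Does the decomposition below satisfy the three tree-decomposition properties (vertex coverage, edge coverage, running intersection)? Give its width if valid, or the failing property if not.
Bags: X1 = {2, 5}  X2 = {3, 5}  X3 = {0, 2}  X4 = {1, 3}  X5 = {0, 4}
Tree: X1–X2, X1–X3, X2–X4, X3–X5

Every vertex of G appears in some bag (union = {0, 1, 2, 3, 4, 5}); every edge is covered by a bag; and for each vertex v the set of bags containing v is connected in the bag tree. The decomposition is therefore valid. The largest bag has 2 vertices, so the width is 1.

Yes; width 1.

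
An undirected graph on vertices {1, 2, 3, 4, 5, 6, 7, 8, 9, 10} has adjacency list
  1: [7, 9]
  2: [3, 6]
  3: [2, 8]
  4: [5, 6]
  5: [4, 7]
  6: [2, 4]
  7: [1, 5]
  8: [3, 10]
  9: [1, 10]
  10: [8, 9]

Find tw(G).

A width-2 tree decomposition is:
Bags: B1 = {2, 4, 6}  B2 = {2, 3, 4}  B3 = {3, 4, 8}  B4 = {4, 8, 10}  B5 = {4, 9, 10}  B6 = {1, 4, 9}  B7 = {1, 4, 7}  B8 = {4, 5, 7}
Tree: B1–B2, B2–B3, B3–B4, B4–B5, B5–B6, B6–B7, B7–B8
The largest bag has 3 vertices, giving width 2; this decomposition certifies tw(G) ≤ 2. The edges 4–6–2–3–8–10–9–1–7–5–4 form a cycle, so G is not a tree and its treewidth is at least 2. Combining the bounds, tw(G) = 2.

2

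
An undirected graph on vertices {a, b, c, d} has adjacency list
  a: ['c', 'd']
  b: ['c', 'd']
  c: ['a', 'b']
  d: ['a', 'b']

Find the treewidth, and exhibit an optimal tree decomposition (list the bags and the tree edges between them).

Treewidth 2.
One optimal decomposition is:
Bags: B1 = {a, b, d}  B2 = {a, b, c}
Tree: B1–B2

The largest bag has 3 vertices, giving width 2; this decomposition certifies tw(G) ≤ 2. Since a–d–b–c–a is a cycle in G, G is not acyclic. Forests are exactly the graphs of treewidth ≤ 1, so tw(G) ≥ 2. Hence tw(G) = 2 exactly.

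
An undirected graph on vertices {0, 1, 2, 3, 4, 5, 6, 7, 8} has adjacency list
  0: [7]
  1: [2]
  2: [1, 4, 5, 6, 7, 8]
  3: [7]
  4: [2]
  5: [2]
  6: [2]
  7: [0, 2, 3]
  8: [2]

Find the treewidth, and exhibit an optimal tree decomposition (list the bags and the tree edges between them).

Treewidth 1.
Bags: B1 = {2, 7}  B2 = {2, 4}  B3 = {2, 5}  B4 = {1, 2}  B5 = {0, 7}  B6 = {2, 6}  B7 = {3, 7}  B8 = {2, 8}
Tree: B1–B2, B1–B3, B1–B4, B1–B5, B3–B6, B5–B7, B2–B8

Each bag holds 2 vertices, so the decomposition has width 1, which upper-bounds the treewidth. G has an edge, so its treewidth is at least 1. Therefore the treewidth is 1.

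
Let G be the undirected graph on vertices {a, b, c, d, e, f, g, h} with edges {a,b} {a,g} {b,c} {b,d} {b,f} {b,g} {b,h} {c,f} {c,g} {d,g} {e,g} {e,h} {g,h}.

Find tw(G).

A width-2 tree decomposition is:
Bags: B1 = {e, g, h}  B2 = {b, g, h}  B3 = {a, b, g}  B4 = {b, c, g}  B5 = {b, d, g}  B6 = {b, c, f}
Tree: B1–B2, B2–B3, B3–B4, B3–B5, B4–B6
Each bag holds 3 vertices, so the decomposition has width 2, which upper-bounds the treewidth. On the other hand G contains the 3-clique {e, g, h}. A clique must lie in a single bag of any decomposition, so no decomposition can have width below 2. Therefore the treewidth is 2.

2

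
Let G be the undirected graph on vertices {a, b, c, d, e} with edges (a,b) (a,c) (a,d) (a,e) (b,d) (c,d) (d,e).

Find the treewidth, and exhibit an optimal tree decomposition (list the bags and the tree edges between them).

Treewidth 2.
One optimal decomposition is:
Bags: B1 = {a, c, d}  B2 = {a, d, e}  B3 = {a, b, d}
Tree: B1–B2, B1–B3

Each bag holds 3 vertices, so the decomposition has width 2, which upper-bounds the treewidth. Conversely, {a, d, e} is a clique of size 3, and the vertices of any clique must share a bag in every tree decomposition; so some bag has ≥ 3 vertices and tw(G) ≥ 2. Hence tw(G) = 2 exactly.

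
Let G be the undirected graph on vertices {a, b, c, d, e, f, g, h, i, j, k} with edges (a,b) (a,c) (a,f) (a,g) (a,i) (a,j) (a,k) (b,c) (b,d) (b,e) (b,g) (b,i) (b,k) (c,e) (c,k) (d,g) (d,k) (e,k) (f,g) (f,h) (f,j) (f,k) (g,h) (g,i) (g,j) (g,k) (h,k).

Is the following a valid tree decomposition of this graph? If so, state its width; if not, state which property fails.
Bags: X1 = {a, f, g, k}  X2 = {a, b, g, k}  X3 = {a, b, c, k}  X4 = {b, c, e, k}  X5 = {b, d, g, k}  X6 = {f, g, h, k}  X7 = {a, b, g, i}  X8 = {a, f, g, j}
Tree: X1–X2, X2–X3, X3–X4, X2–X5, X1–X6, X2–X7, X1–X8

Every vertex of G appears in some bag (union = {a, b, c, d, e, f, g, h, i, j, k}); every edge is covered by a bag; and for each vertex v the set of bags containing v is connected in the bag tree. The decomposition is therefore valid. The largest bag has 4 vertices, so the width is 3.

Yes; width 3.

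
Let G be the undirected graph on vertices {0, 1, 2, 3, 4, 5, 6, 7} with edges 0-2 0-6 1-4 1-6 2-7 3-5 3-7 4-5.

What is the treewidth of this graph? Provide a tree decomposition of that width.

The largest bag has 3 vertices, giving width 2; this decomposition certifies tw(G) ≤ 2. Since 3–7–2–0–6–1–4–5–3 is a cycle in G, G is not acyclic. Forests are exactly the graphs of treewidth ≤ 1, so tw(G) ≥ 2. Combining the bounds, tw(G) = 2.

Treewidth 2.
One optimal decomposition is:
Bags: B1 = {2, 3, 7}  B2 = {0, 2, 3}  B3 = {0, 3, 6}  B4 = {1, 3, 6}  B5 = {1, 3, 4}  B6 = {3, 4, 5}
Tree: B1–B2, B2–B3, B3–B4, B4–B5, B5–B6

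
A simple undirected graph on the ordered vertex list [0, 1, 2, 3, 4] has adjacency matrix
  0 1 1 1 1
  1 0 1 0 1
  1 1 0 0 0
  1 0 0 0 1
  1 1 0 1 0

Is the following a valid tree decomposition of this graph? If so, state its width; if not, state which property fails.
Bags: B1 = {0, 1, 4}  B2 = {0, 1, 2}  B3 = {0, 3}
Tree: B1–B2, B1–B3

No — edge (4,3) lies in no bag.

A tree decomposition must satisfy three properties: every vertex lies in some bag; for every edge, both endpoints lie together in some bag; and for every vertex, the bags containing it form a connected subtree. Here edge (4,3) lies in no bag, so the decomposition is invalid.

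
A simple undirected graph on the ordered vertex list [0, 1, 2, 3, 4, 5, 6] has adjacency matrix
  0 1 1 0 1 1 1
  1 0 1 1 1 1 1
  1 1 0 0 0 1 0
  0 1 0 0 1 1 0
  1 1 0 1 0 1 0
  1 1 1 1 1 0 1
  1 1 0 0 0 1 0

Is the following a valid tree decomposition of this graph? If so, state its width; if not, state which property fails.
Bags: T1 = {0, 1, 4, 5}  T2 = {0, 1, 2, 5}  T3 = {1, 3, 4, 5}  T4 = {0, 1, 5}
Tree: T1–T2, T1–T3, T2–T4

A tree decomposition must satisfy three properties: every vertex lies in some bag; for every edge, both endpoints lie together in some bag; and for every vertex, the bags containing it form a connected subtree. Here vertex 6 appears in no bag, so the decomposition is invalid.

No — vertex 6 appears in no bag.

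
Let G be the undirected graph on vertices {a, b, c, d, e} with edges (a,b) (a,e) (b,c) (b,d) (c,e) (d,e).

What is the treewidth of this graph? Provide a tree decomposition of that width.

Treewidth 2.
Bags: B1 = {a, b, e}  B2 = {b, c, e}  B3 = {b, d, e}
Tree: B1–B2, B2–B3

Every bag has size at most 3, so the width is 3 − 1 = 2 and tw(G) ≤ 2. For the lower bound, G contains the cycle b–a–e–c–b, so G is not a forest; only forests have treewidth ≤ 1, hence tw(G) ≥ 2. The upper and lower bounds meet at 2, so that is the treewidth.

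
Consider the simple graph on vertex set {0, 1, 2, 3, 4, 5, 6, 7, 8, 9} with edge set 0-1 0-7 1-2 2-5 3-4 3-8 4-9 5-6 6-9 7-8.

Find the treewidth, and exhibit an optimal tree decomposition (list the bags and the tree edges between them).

Each bag holds 3 vertices, so the decomposition has width 2, which upper-bounds the treewidth. Since 7–0–1–2–5–6–9–4–3–8–7 is a cycle in G, G is not acyclic. Forests are exactly the graphs of treewidth ≤ 1, so tw(G) ≥ 2. Hence tw(G) = 2 exactly.

Treewidth 2.
Bags: B1 = {0, 1, 7}  B2 = {1, 2, 7}  B3 = {2, 5, 7}  B4 = {5, 6, 7}  B5 = {6, 7, 9}  B6 = {4, 7, 9}  B7 = {3, 4, 7}  B8 = {3, 7, 8}
Tree: B1–B2, B2–B3, B3–B4, B4–B5, B5–B6, B6–B7, B7–B8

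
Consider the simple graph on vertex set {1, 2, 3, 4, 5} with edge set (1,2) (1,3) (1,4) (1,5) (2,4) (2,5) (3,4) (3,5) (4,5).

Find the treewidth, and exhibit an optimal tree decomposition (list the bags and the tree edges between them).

Treewidth 3.
Bags: B1 = {1, 2, 4, 5}  B2 = {1, 3, 4, 5}
Tree: B1–B2

Every bag has size at most 4, so the width is 4 − 1 = 3 and tw(G) ≤ 3. Conversely, {1, 2, 4, 5} is a clique of size 4, and the vertices of any clique must share a bag in every tree decomposition; so some bag has ≥ 4 vertices and tw(G) ≥ 3. Therefore the treewidth is 3.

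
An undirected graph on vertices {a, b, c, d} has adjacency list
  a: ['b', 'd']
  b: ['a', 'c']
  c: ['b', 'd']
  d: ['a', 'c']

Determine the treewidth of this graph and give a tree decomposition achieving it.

Treewidth 2.
Bags: B1 = {b, c, d}  B2 = {a, b, d}
Tree: B1–B2

The largest bag has 3 vertices, giving width 2; this decomposition certifies tw(G) ≤ 2. The edges b–c–d–a–b form a cycle, so G is not a tree and its treewidth is at least 2. Hence tw(G) = 2 exactly.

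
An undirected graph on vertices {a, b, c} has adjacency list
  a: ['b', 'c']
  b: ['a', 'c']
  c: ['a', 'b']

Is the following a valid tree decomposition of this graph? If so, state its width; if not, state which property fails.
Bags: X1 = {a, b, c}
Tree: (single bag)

Vertex coverage: the bags together contain {a, b, c}, the full vertex set. Edge coverage: each edge of G has both endpoints in at least one bag. Running intersection: for every vertex, the bags containing it form a connected subtree. All three properties hold, so this is a valid tree decomposition of width max|bag| − 1 = 2, and hence tw(G) ≤ 2.

Yes; width 2.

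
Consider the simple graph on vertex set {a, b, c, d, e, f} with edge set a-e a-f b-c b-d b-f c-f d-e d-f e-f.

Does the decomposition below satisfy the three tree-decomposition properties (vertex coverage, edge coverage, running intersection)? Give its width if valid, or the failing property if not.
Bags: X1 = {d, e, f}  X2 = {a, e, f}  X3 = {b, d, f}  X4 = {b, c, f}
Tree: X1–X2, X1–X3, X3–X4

Yes; width 2.

Vertex coverage: the bags together contain {a, b, c, d, e, f}, the full vertex set. Edge coverage: each edge of G has both endpoints in at least one bag. Running intersection: for every vertex, the bags containing it form a connected subtree. All three properties hold, so this is a valid tree decomposition of width max|bag| − 1 = 2, and hence tw(G) ≤ 2.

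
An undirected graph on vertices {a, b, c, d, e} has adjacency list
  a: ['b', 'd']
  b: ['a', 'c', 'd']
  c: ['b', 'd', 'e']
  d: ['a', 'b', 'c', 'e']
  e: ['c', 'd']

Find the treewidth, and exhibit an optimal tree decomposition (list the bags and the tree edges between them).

Every bag has size at most 3, so the width is 3 − 1 = 2 and tw(G) ≤ 2. For the lower bound, the 3 vertices {c, d, e} are pairwise adjacent, and any tree decomposition puts a clique entirely inside one bag — forcing width ≥ 2. Combining the bounds, tw(G) = 2.

Treewidth 2.
One such decomposition:
Bags: B1 = {a, b, d}  B2 = {b, c, d}  B3 = {c, d, e}
Tree: B1–B2, B2–B3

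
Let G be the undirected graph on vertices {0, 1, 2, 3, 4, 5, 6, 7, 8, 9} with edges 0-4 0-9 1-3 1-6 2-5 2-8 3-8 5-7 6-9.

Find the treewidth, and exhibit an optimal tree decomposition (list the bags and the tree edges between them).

The largest bag has 2 vertices, giving width 1; this decomposition certifies tw(G) ≤ 1. Any graph with an edge has treewidth ≥ 1, and G has the edge 7–5. Therefore the treewidth is 1.

Treewidth 1.
One optimal decomposition is:
Bags: B1 = {5, 7}  B2 = {2, 5}  B3 = {2, 8}  B4 = {3, 8}  B5 = {1, 3}  B6 = {1, 6}  B7 = {6, 9}  B8 = {0, 9}  B9 = {0, 4}
Tree: B1–B2, B2–B3, B3–B4, B4–B5, B5–B6, B6–B7, B7–B8, B8–B9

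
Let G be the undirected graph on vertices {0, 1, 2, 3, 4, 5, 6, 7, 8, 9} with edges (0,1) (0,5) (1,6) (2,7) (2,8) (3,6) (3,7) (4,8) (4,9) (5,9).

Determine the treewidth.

2

A width-2 tree decomposition is:
Bags: B1 = {4, 5, 9}  B2 = {0, 4, 5}  B3 = {0, 1, 4}  B4 = {1, 4, 6}  B5 = {3, 4, 6}  B6 = {3, 4, 7}  B7 = {2, 4, 7}  B8 = {2, 4, 8}
Tree: B1–B2, B2–B3, B3–B4, B4–B5, B5–B6, B6–B7, B7–B8
The largest bag has 3 vertices, giving width 2; this decomposition certifies tw(G) ≤ 2. The edges 4–9–5–0–1–6–3–7–2–8–4 form a cycle, so G is not a tree and its treewidth is at least 2. Combining the bounds, tw(G) = 2.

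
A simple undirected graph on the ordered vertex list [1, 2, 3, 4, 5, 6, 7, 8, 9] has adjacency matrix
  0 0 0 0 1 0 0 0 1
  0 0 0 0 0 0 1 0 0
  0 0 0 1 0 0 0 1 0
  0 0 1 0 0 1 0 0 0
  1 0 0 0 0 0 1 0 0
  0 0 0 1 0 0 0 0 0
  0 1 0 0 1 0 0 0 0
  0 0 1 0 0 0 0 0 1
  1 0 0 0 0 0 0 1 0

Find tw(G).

1

A width-1 tree decomposition is:
Bags: B1 = {2, 7}  B2 = {5, 7}  B3 = {1, 5}  B4 = {1, 9}  B5 = {8, 9}  B6 = {3, 8}  B7 = {3, 4}  B8 = {4, 6}
Tree: B1–B2, B2–B3, B3–B4, B4–B5, B5–B6, B6–B7, B7–B8
Each bag holds 2 vertices, so the decomposition has width 1, which upper-bounds the treewidth. Any graph with an edge has treewidth ≥ 1, and G has the edge 2–7. Combining the bounds, tw(G) = 1.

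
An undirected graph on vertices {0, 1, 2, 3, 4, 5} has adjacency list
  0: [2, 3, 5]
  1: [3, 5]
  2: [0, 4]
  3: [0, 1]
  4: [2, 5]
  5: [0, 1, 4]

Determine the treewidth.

A width-2 tree decomposition is:
Bags: B1 = {0, 1, 3}  B2 = {0, 1, 5}  B3 = {0, 2, 5}  B4 = {2, 4, 5}
Tree: B1–B2, B2–B3, B3–B4
Every bag has size at most 3, so the width is 3 − 1 = 2 and tw(G) ≤ 2. For the lower bound, G contains the cycle 3–1–5–0–3, so G is not a forest; only forests have treewidth ≤ 1, hence tw(G) ≥ 2. Combining the bounds, tw(G) = 2.

2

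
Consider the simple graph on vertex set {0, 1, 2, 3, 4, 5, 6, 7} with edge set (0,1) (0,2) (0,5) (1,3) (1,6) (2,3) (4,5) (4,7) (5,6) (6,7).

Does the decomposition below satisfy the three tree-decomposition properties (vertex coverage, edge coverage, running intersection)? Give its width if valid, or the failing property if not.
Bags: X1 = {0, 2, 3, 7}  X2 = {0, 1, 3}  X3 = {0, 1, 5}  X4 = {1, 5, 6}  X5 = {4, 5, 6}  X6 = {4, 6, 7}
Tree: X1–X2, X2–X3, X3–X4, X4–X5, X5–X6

No — bags containing vertex 7 are not connected in the tree.

A tree decomposition must satisfy three properties: every vertex lies in some bag; for every edge, both endpoints lie together in some bag; and for every vertex, the bags containing it form a connected subtree. Here bags containing vertex 7 are not connected in the tree, so the decomposition is invalid.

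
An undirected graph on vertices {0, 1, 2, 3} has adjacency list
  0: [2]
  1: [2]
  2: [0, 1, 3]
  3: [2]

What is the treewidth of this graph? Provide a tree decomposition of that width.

Treewidth 1.
Bags: B1 = {1, 2}  B2 = {2, 3}  B3 = {0, 2}
Tree: B1–B2, B2–B3

Each bag holds 2 vertices, so the decomposition has width 1, which upper-bounds the treewidth. Since G has at least one edge (e.g. 1–2), it is not an edgeless graph, so tw(G) ≥ 1. Hence tw(G) = 1 exactly.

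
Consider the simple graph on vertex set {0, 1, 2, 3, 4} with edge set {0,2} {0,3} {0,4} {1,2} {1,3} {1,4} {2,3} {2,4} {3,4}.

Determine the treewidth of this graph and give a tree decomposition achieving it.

Each bag holds 4 vertices, so the decomposition has width 3, which upper-bounds the treewidth. Conversely, {0, 2, 3, 4} is a clique of size 4, and the vertices of any clique must share a bag in every tree decomposition; so some bag has ≥ 4 vertices and tw(G) ≥ 3. Combining the bounds, tw(G) = 3.

Treewidth 3.
One such decomposition:
Bags: B1 = {1, 2, 3, 4}  B2 = {0, 2, 3, 4}
Tree: B1–B2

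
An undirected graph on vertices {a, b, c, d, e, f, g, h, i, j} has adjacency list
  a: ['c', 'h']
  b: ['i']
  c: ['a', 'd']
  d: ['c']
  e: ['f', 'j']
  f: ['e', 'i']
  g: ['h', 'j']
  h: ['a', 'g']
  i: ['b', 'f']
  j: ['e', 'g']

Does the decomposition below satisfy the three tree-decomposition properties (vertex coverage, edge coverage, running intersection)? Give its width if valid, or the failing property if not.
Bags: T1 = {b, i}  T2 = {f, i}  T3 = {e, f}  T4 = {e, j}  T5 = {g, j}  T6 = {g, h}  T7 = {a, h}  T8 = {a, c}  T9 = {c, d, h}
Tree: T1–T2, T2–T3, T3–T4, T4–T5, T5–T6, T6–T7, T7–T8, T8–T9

A tree decomposition must satisfy three properties: every vertex lies in some bag; for every edge, both endpoints lie together in some bag; and for every vertex, the bags containing it form a connected subtree. Here bags containing vertex h are not connected in the tree, so the decomposition is invalid.

No — bags containing vertex h are not connected in the tree.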